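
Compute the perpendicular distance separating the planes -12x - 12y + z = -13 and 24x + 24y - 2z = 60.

1

Divide the second equation by -2 to match normals: -12x - 12y + z = -30.
With common normal n = (-12, -12, 1) (|n| = 17), the distance is |(-13) − (-30)|/|n| = 17/17 = 1.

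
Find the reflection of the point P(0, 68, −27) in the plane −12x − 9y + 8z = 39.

n = (−12, −9, 8), |n|² = 289, n·P − 39 = -867, so t = -867/289 = -3.
Foot F = P − (-3)·n = (−36, 41, −3); the reflection is 2F − P = (−72, 14, 21).

(-72, 14, 21)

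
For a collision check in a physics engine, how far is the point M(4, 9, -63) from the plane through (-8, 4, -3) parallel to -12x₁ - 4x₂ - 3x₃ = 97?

16/13

Parallel planes share the normal n = (-12, -4, -3); since (-8, 4, -3) lies on the plane, its equation is -12x₁ - 4x₂ - 3x₃ = 89.
d = |(-12)·4 + (-4)·9 + (-3)·(-63) − 89| / √(144 + 16 + 9) = |16| / 13 = 16/13.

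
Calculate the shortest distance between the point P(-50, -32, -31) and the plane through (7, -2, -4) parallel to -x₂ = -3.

30

Parallel planes share the normal n = (0, -1, 0); since (7, -2, -4) lies on the plane, its equation is -x₂ = 2.
Then n·(-50, -32, -31) - 2 = 30.
|n| = √(0 + 1 + 0) = 1, so the distance is |30|/1 = 30.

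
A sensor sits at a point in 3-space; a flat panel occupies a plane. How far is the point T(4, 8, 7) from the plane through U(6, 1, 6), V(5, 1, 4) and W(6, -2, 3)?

UV = (-1, 0, -2) and UW = (0, -3, -3), so a normal is n = UV × UW = (-6, -3, 3).
Then n·(4, 8, 7) - (-21) = -6.
|n| = √(36 + 9 + 9) = 3√6, so the distance is |-6|/(3√6) = 2/√6.

√6/3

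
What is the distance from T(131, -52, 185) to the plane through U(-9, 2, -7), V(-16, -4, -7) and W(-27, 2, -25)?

6

UV = (-7, -6, 0) and UW = (-18, 0, -18), so a normal is n = UV × UW = (108, -126, -108).
d = |108·131 + (-126)·(-52) + (-108)·185 − (-468)| / √(11664 + 15876 + 11664) = |1188| / 198 = 6.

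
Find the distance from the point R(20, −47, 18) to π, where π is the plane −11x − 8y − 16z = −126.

2/7

Normal vector n = (−11, −8, −16), and n·(20, −47, 18) − (−126) = −6.
|n| = √(121 + 64 + 256) = 21, so the distance is |-6|/21 = 2/7.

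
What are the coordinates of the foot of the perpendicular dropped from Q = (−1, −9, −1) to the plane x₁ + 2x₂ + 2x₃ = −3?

(1, -5, 3)

n = (1, 2, 2), |n|² = 9, and n·Q − (-3) = -18.
t = -18/9 = -2, so the foot is Q − t·n = (−1, −9, −1) − (-2)·(1, 2, 2) = (1, −5, 3).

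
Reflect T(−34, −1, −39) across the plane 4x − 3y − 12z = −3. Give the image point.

(-50, 11, 9)

n = (4, −3, −12), |n|² = 169, n·T − (-3) = 338, so t = 338/169 = 2.
Foot F = T − 2·n = (−42, 5, −15); the reflection is 2F − T = (−50, 11, 9).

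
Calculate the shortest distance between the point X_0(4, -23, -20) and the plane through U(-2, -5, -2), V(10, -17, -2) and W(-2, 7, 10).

UV = (12, -12, 0) and UW = (0, 12, 12), so a normal is n = UV × UW = (-144, -144, 144).
Then n·(4, -23, -20) - 720 = -864.
|n| = √(20736 + 20736 + 20736) = 144√3, so the distance is |-864|/(144√3) = 2√3.

2√3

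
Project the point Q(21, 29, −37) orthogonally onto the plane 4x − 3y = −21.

(453/25, 779/25, -37)

n = (4, −3, 0), |n|² = 25, and n·Q − (-21) = 18.
t = 18/25, so the foot is Q − t·n = (21, 29, −37) − (18/25)·(4, −3, 0) = (453/25, 779/25, −37).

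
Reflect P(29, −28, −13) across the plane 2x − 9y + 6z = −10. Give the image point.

With n = (2, −9, 6), the signed offset is (n·P − (-10))/|n|² = 242/121 = 2.
P' = P − 2t·n = (29, −28, −13) − 4·(2, −9, 6) = (21, 8, −37).

(21, 8, -37)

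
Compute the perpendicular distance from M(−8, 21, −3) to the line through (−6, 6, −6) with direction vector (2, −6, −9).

Direction vector d = (2, −6, −9).
AP = (−2, 15, 3), and AP × d = (−117, −12, −18).
|AP × d|² = 14157 and |d|² = 121, so the distance is √(14157/121) = √117 = 3√13.

3√13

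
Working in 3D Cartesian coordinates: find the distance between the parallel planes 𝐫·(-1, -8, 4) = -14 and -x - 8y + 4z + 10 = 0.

Both planes have normal n = (-1, -8, 4), |n| = 9. Any point on the first plane is at distance |(-10) − (-14)|/|n| = 4/9 from the second.

4/9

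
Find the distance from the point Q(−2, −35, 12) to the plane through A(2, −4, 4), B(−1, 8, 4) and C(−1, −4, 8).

23/√26

AB = (−3, 12, 0) and AC = (−3, 0, 4), so a normal is n = AB × AC = (48, 12, 36).
d = |48·(-2) + 12·(-35) + 36·12 − 192| / √(2304 + 144 + 1296) = |-276| / (12√26) = 23/√26.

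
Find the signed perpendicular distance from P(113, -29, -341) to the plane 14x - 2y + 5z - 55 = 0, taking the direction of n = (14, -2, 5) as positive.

-8

n·P − 55 = -120.
|n| = 15, so the signed distance is -120/15 = -8.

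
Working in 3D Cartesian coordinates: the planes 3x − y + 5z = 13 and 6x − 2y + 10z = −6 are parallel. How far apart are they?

Divide the second equation by 2 to match normals: 3x − y + 5z = -3.
Both planes have normal n = (3, −1, 5), |n| = √35. Any point on the first plane is at distance |(-3) − 13|/|n| = 16/√35 from the second.

16√35/35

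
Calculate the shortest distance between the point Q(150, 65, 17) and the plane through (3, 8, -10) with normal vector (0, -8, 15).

The plane has equation n·(r − (3, 8, -10)) = 0, i.e. n·r = -214.
Then n·(150, 65, 17) - (-214) = -51.
|n| = √(0 + 64 + 225) = 17, so the distance is |-51|/17 = 3.

3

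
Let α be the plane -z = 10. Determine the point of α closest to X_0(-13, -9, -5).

The perpendicular from X_0 has direction n = (0, 0, -1): r = (-13, -9, -5) + λ(0, 0, -1).
Substitute into the plane: n·(X_0 + λn) = 10 gives 5 + 1λ = 10, so λ = 5.
Foot = (-13, -9, -5) + 5·(0, 0, -1) = (-13, -9, -10).

(-13, -9, -10)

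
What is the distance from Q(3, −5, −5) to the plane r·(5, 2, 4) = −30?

√5

Normal vector n = (5, 2, 4), and n·(3, −5, −5) − (−30) = 15.
|n| = √(25 + 4 + 16) = 3√5, so the distance is |15|/(3√5) = √5.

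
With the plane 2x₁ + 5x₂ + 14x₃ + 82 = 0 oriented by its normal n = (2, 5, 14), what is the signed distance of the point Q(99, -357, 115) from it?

n·Q − (-82) = 105.
|n| = 15, so the signed distance is 105/15 = 7.

7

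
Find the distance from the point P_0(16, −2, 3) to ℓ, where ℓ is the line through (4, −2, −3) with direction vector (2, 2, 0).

6√3

Direction vector d = (2, 2, 0).
AP = (12, 0, 6); AP·d = 24, |AP|² = 180, |d|² = 8.
distance² = |AP|² − (AP·d)²/|d|² = 180 − 576/8 = 108, so the distance is 6√3.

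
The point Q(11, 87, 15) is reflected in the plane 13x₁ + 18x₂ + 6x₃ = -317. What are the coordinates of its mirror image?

(-93, -57, -33)

n = (13, 18, 6), |n|² = 529, n·Q − (-317) = 2116, so t = 2116/529 = 4.
Foot F = Q − 4·n = (-41, 15, -9); the reflection is 2F − Q = (-93, -57, -33).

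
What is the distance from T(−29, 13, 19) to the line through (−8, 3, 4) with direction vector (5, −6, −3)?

Direction vector d = (5, −6, −3).
AP = (−21, 10, 15); AP·d = -210, |AP|² = 766, |d|² = 70.
distance² = |AP|² − (AP·d)²/|d|² = 766 − 44100/70 = 136, so the distance is 2√34.

2√34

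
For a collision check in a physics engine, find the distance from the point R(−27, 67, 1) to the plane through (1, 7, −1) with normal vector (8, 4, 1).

2

The plane has equation n·(r − (1, 7, −1)) = 0, i.e. n·r = 35.
Then n·(−27, 67, 1) − 35 = 18.
|n| = √(64 + 16 + 1) = 9, so the distance is |18|/9 = 2.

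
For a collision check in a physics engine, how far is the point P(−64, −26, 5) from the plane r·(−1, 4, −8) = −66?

14/9

Normal vector n = (−1, 4, −8), and n·(−64, −26, 5) − (−66) = −14.
|n| = √(1 + 16 + 64) = 9, so the distance is |-14|/9 = 14/9.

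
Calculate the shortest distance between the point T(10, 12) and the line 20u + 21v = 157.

295/29

d = |20·10 + 21·12 − 157| / √(400 + 441) = |295|/29 = 295/29.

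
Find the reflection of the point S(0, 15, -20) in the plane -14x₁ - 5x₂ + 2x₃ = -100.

(-28/15, 43/3, -296/15)

n = (-14, -5, 2), |n|² = 225, n·S − (-100) = -15, so t = -15/225 = -1/15.
Foot F = S − (-1/15)·n = (-14/15, 44/3, -298/15); the reflection is 2F − S = (-28/15, 43/3, -296/15).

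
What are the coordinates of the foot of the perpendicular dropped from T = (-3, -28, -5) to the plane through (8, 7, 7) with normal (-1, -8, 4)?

The perpendicular from T has direction n = (-1, -8, 4): r = (-3, -28, -5) + t(-1, -8, 4).
Substitute into the plane: n·(T + tn) = -36 gives 207 + 81t = -36, so t = -3.
Foot = (-3, -28, -5) + (-3)·(-1, -8, 4) = (0, -4, -17).

(0, -4, -17)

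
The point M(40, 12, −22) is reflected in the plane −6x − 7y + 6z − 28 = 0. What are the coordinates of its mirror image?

(-8, -44, 26)

n = (−6, −7, 6), |n|² = 121, n·M − 28 = -484, so t = -484/121 = -4.
Foot F = M − (-4)·n = (16, −16, 2); the reflection is 2F − M = (−8, −44, 26).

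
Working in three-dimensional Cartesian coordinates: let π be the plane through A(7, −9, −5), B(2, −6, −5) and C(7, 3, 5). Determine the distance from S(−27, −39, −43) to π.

AB = (−5, 3, 0) and AC = (0, 12, 10), so a normal is n = AB × AC = (30, 50, −60).
Then n·(−27, −39, −43) − 60 = −240.
|n| = √(900 + 2500 + 3600) = 10√70, so the distance is |-240|/(10√70) = 24/√70.

24/√70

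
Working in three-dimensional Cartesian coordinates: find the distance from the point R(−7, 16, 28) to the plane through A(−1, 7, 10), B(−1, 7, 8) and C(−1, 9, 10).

6

AB = (0, 0, −2) and AC = (0, 2, 0), so a normal is n = AB × AC = (4, 0, 0).
d = |4·(-7) − (-4)| / √(16 + 0 + 0) = |-24| / 4 = 6.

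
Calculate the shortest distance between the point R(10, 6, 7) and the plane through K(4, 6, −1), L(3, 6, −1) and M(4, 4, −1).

8

KL = (−1, 0, 0) and KM = (0, −2, 0), so a normal is n = KL × KM = (0, 0, 2).
Then n·(10, 6, 7) − (−2) = 16.
|n| = √(0 + 0 + 4) = 2, so the distance is |16|/2 = 8.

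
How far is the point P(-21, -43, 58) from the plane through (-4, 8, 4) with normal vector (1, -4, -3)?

25/√26

The plane has equation n·(r − (-4, 8, 4)) = 0, i.e. n·r = -48.
d = |1·(-21) + (-4)·(-43) + (-3)·58 − (-48)| / √(1 + 16 + 9) = |25| / √26 = 25/√26.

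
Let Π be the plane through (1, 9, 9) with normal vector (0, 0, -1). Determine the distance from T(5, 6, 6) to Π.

3

The plane has equation n·(r − (1, 9, 9)) = 0, i.e. n·r = -9.
Then n·(5, 6, 6) - (-9) = 3.
|n| = √(0 + 0 + 1) = 1, so the distance is |3|/1 = 3.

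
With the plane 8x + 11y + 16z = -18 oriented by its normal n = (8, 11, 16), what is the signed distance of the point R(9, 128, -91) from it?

n·R − (-18) = 42.
|n| = 21, so the signed distance is 42/21 = 2.

2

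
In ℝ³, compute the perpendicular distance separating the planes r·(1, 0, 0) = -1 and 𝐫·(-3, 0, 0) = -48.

Divide the second equation by -3 to match normals: x = 16.
Both planes have normal n = (1, 0, 0), |n| = 1. Any point on the first plane is at distance |16 − (-1)|/|n| = 17/1 = 17 from the second.

17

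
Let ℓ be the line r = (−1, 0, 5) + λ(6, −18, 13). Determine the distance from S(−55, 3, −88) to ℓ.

3√757

Direction vector d = (6, −18, 13).
AP = (−54, 3, −93); AP·d = -1587, |AP|² = 11574, |d|² = 529.
distance² = |AP|² − (AP·d)²/|d|² = 11574 − 2518569/529 = 6813, so the distance is 3√757.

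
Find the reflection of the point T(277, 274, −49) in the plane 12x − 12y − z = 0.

With n = (12, −12, −1), the signed offset is (n·T − 0)/|n|² = 85/289 = 5/17.
T' = T − 2t·n = (277, 274, −49) − (10/17)·(12, −12, −1) = (4589/17, 4778/17, −823/17).

(4589/17, 4778/17, -823/17)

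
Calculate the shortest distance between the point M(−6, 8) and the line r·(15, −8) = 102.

256/17

The normal to the line is n = (15, −8) with |n| = 17.
|n·M − 102| = |-154 − 102| = 256, so the distance is 256/17.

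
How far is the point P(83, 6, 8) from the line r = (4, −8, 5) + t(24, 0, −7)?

Direction vector d = (24, 0, −7).
AP = (79, 14, 3); AP·d = 1875, |AP|² = 6446, |d|² = 625.
distance² = |AP|² − (AP·d)²/|d|² = 6446 − 3515625/625 = 821, so the distance is √821.

√821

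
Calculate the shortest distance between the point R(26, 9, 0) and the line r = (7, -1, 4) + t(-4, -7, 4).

Direction vector d = (-4, -7, 4).
AP = (19, 10, -4), and AP × d = (12, -60, -93).
|AP × d|² = 12393 and |d|² = 81, so the distance is √(12393/81) = √153 = 3√17.

3√17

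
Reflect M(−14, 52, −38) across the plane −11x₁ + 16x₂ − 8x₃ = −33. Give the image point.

n = (−11, 16, −8), |n|² = 441, n·M − (-33) = 1323, so t = 1323/441 = 3.
Foot F = M − 3·n = (19, 4, −14); the reflection is 2F − M = (52, −44, 10).

(52, -44, 10)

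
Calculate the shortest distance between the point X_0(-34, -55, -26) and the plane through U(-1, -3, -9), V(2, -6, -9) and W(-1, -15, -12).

UV = (3, -3, 0) and UW = (0, -12, -3), so a normal is n = UV × UW = (9, 9, -36).
d = |9·(-34) + 9·(-55) + (-36)·(-26) − 288| / √(81 + 81 + 1296) = |-153| / (27√2) = 17√2/6.

17√2/6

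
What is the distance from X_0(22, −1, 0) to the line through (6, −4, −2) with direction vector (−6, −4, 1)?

√57

Direction vector d = (−6, −4, 1).
AP = (16, 3, 2); AP·d = -106, |AP|² = 269, |d|² = 53.
distance² = |AP|² − (AP·d)²/|d|² = 269 − 11236/53 = 57, so the distance is √57.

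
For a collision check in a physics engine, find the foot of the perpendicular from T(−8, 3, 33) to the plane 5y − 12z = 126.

(-8, 18, -3)

The perpendicular from T has direction n = (0, 5, −12): r = (−8, 3, 33) + λ(0, 5, −12).
Substitute into the plane: n·(T + λn) = 126 gives -381 + 169λ = 126, so λ = 3.
Foot = (−8, 3, 33) + 3·(0, 5, −12) = (−8, 18, −3).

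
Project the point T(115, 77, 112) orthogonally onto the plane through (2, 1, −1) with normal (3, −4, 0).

(554/5, 413/5, 112)

The perpendicular from T has direction n = (3, −4, 0): r = (115, 77, 112) + μ(3, −4, 0).
Substitute into the plane: n·(T + μn) = 2 gives 37 + 25μ = 2, so μ = -7/5.
Foot = (115, 77, 112) + (-7/5)·(3, −4, 0) = (554/5, 413/5, 112).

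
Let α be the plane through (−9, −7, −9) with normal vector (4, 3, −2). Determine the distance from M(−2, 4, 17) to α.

The plane has equation n·(r − (−9, −7, −9)) = 0, i.e. n·r = -39.
Then n·(−2, 4, 17) − (−39) = 9.
|n| = √(16 + 9 + 4) = √29, so the distance is |9|/√29 = 9/√29.

9√29/29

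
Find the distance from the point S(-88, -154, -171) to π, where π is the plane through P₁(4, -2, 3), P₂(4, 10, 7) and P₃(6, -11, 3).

8

P₁P₂ = (0, 12, 4) and P₁P₃ = (2, -9, 0), so a normal is n = P₁P₂ × P₁P₃ = (36, 8, -24).
Then n·(-88, -154, -171) - 56 = -352.
|n| = √(1296 + 64 + 576) = 44, so the distance is |-352|/44 = 8.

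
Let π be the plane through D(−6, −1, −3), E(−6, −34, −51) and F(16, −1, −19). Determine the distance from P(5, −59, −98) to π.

DE = (0, −33, −48) and DF = (22, 0, −16), so a normal is n = DE × DF = (528, −1056, 726).
d = |528·5 + (-1056)·(-59) + 726·(-98) − (-4290)| / √(278784 + 1115136 + 527076) = |-1914| / 1386 = 29/21.

29/21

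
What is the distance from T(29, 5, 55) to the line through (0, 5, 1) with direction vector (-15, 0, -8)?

Direction vector d = (-15, 0, -8).
AP = (29, 0, 54), and AP × d = (0, -578, 0).
|AP × d|² = 334084 and |d|² = 289, so the distance is √(334084/289) = √1156 = 34.

34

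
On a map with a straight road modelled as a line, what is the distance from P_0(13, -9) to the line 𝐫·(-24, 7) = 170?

The normal to the line is n = (-24, 7) with |n| = 25.
|n·P_0 − 170| = |-375 − 170| = 545, so the distance is 545/25 = 109/5.

109/5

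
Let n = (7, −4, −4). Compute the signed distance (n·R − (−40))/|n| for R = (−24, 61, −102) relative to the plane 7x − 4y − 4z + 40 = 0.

n·R − (-40) = 36.
|n| = 9, so the signed distance is 36/9 = 4.

4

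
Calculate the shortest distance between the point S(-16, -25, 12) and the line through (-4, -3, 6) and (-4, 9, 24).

A direction vector is d = (0, 12, 18).
AP = (-12, -22, 6); AP·d = -156, |AP|² = 664, |d|² = 468.
distance² = |AP|² − (AP·d)²/|d|² = 664 − 24336/468 = 612, so the distance is 6√17.

6√17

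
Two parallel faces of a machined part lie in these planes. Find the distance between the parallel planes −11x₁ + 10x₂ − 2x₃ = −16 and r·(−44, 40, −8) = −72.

Divide the second equation by 4 to match normals: −11x₁ + 10x₂ − 2x₃ = -18.
With common normal n = (−11, 10, −2) (|n| = 15), the distance is |(-16) − (-18)|/|n| = 2/15.

2/15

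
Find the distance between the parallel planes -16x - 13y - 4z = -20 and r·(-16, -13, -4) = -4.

Both planes have normal n = (-16, -13, -4), |n| = 21. Any point on the first plane is at distance |(-4) − (-20)|/|n| = 16/21 from the second.

16/21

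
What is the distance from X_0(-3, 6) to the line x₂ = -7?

The normal to the line is n = (0, 1) with |n| = 1.
|n·X_0 − (-7)| = |6 − (-7)| = 13, so the distance is 13/1 = 13.

13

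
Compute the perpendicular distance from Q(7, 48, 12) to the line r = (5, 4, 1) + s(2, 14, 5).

Direction vector d = (2, 14, 5).
AP = (2, 44, 11), and AP × d = (66, 12, -60).
|AP × d|² = 8100 and |d|² = 225, so the distance is √(8100/225) = √36 = 6.

6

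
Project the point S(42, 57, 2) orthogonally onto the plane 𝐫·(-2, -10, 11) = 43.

(36, 27, 35)

n = (-2, -10, 11), |n|² = 225, and n·S − 43 = -675.
t = -675/225 = -3, so the foot is S − t·n = (42, 57, 2) − (-3)·(-2, -10, 11) = (36, 27, 35).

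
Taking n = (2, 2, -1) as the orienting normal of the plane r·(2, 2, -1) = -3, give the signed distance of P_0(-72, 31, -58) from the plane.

-7

n·P_0 − (-3) = -21.
|n| = 3, so the signed distance is -21/3 = -7.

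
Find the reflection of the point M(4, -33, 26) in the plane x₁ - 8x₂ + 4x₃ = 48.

(-4, 31, -6)

n = (1, -8, 4), |n|² = 81, n·M − 48 = 324, so t = 324/81 = 4.
Foot F = M − 4·n = (0, -1, 10); the reflection is 2F − M = (-4, 31, -6).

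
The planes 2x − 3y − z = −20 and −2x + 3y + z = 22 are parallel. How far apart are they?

Divide the second equation by -1 to match normals: 2x − 3y − z = -22.
With common normal n = (2, −3, −1) (|n| = √14), the distance is |(-20) − (-22)|/|n| = 2/√14 = √14/7.

2/√14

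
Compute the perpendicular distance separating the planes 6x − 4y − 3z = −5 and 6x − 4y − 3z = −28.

23√61/61

With common normal n = (6, −4, −3) (|n| = √61), the distance is |(-5) − (-28)|/|n| = 23/√61.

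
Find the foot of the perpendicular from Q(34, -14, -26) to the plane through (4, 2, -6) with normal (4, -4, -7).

(18, 2, 2)

n = (4, -4, -7), |n|² = 81, and n·Q − 50 = 324.
t = 324/81 = 4, so the foot is Q − t·n = (34, -14, -26) − 4·(4, -4, -7) = (18, 2, 2).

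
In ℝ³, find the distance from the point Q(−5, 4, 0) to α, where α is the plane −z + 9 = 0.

d = |(-1)·0 − (-9)| / √(0 + 0 + 1) = |9| / 1 = 9.

9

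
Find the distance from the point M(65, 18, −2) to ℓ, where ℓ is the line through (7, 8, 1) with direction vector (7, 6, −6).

√1537

Direction vector d = (7, 6, −6).
AP = (58, 10, −3); AP·d = 484, |AP|² = 3473, |d|² = 121.
distance² = |AP|² − (AP·d)²/|d|² = 3473 − 234256/121 = 1537, so the distance is √1537.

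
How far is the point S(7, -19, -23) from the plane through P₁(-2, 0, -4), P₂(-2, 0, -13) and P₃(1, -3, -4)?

5√2

P₁P₂ = (0, 0, -9) and P₁P₃ = (3, -3, 0), so a normal is n = P₁P₂ × P₁P₃ = (-27, -27, 0).
d = |(-27)·7 + (-27)·(-19) − 54| / √(729 + 729 + 0) = |270| / (27√2) = 5√2.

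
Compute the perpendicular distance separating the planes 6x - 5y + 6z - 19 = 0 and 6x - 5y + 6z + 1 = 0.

Both planes have normal n = (6, -5, 6), |n| = √97. Any point on the first plane is at distance |(-1) − 19|/|n| = 20/√97 = 20√97/97 from the second.

20/√97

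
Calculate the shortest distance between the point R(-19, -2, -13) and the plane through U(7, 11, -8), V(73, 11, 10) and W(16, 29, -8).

UV = (66, 0, 18) and UW = (9, 18, 0), so a normal is n = UV × UW = (-324, 162, 1188).
Then n·(-19, -2, -13) - (-9990) = 378.
|n| = √(104976 + 26244 + 1411344) = 1242, so the distance is |378|/1242 = 7/23.

7/23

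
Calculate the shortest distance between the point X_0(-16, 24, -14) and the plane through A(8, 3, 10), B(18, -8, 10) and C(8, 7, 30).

2/5

AB = (10, -11, 0) and AC = (0, 4, 20), so a normal is n = AB × AC = (-220, -200, 40).
d = |(-220)·(-16) + (-200)·24 + 40·(-14) − (-1960)| / √(48400 + 40000 + 1600) = |120| / 300 = 2/5.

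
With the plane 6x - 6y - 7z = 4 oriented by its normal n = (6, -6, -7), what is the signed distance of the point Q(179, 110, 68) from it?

n·Q − 4 = -66.
|n| = 11, so the signed distance is -66/11 = -6.

-6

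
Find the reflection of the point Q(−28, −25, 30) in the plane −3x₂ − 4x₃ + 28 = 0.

With n = (0, −3, −4), the signed offset is (n·Q − (-28))/|n|² = -17/25.
Q' = Q − 2t·n = (−28, −25, 30) − (-34/25)·(0, −3, −4) = (−28, −727/25, 614/25).

(-28, -727/25, 614/25)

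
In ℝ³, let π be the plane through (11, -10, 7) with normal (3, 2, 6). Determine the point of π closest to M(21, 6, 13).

n = (3, 2, 6), |n|² = 49, and n·M − 55 = 98.
t = 98/49 = 2, so the foot is M − t·n = (21, 6, 13) − 2·(3, 2, 6) = (15, 2, 1).

(15, 2, 1)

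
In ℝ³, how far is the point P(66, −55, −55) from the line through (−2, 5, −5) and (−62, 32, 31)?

2√181

A direction vector is d = (−60, 27, 36).
AP = (68, −60, −50), and AP × d = (−810, 552, −1764).
|AP × d|² = 4072500 and |d|² = 5625, so the distance is √(4072500/5625) = √724 = 2√181.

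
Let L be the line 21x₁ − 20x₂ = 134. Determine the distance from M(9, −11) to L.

275/29

The normal to the line is n = (21, −20) with |n| = 29.
|n·M − 134| = |409 − 134| = 275, so the distance is 275/29.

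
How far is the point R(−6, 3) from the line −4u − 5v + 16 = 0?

25/√41

The normal to the line is n = (−4, −5) with |n| = √41.
|n·R − (-16)| = |9 − (-16)| = 25, so the distance is 25/√41.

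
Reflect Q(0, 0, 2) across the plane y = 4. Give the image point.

With n = (0, 1, 0), the signed offset is (n·Q − 4)/|n|² = -4/1 = -4.
Q' = Q − 2t·n = (0, 0, 2) − (-8)·(0, 1, 0) = (0, 8, 2).

(0, 8, 2)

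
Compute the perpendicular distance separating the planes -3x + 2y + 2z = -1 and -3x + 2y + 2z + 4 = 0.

3/√17

Both planes have normal n = (-3, 2, 2), |n| = √17. Any point on the first plane is at distance |(-4) − (-1)|/|n| = 3/√17 from the second.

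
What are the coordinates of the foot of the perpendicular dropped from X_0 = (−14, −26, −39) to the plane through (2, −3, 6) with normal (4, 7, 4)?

n = (4, 7, 4), |n|² = 81, and n·X_0 − 11 = -405.
t = -405/81 = -5, so the foot is X_0 − t·n = (−14, −26, −39) − (-5)·(4, 7, 4) = (6, 9, −19).

(6, 9, -19)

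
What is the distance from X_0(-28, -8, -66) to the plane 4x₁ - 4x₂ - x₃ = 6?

20/√33

Normal vector n = (4, -4, -1), and n·(-28, -8, -66) - 6 = -20.
|n| = √(16 + 16 + 1) = √33, so the distance is |-20|/√33 = 20√33/33.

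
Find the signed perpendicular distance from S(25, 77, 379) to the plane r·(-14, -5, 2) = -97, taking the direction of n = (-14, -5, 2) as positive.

n·S − (-97) = 120.
|n| = 15, so the signed distance is 120/15 = 8.

8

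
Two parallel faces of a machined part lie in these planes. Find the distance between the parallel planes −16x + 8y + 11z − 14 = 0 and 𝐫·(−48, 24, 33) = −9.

17/21

Divide the second equation by 3 to match normals: −16x + 8y + 11z = -3.
Both planes have normal n = (−16, 8, 11), |n| = 21. Any point on the first plane is at distance |(-3) − 14|/|n| = 17/21 from the second.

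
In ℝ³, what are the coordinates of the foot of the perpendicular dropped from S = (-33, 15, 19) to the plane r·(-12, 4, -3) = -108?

(3, 3, 28)

The perpendicular from S has direction n = (-12, 4, -3): r = (-33, 15, 19) + λ(-12, 4, -3).
Substitute into the plane: n·(S + λn) = -108 gives 399 + 169λ = -108, so λ = -3.
Foot = (-33, 15, 19) + (-3)·(-12, 4, -3) = (3, 3, 28).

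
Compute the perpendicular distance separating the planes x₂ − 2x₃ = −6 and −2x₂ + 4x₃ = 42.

Divide the second equation by -2 to match normals: x₂ − 2x₃ = -21.
With common normal n = (0, 1, −2) (|n| = √5), the distance is |(-6) − (-21)|/|n| = 15/√5 = 3√5.

3√5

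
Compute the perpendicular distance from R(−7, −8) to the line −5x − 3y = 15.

22√34/17

The normal to the line is n = (−5, −3) with |n| = √34.
|n·R − 15| = |59 − 15| = 44, so the distance is 44/√34.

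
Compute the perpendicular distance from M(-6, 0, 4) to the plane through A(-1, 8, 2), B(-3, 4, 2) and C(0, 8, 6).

AB = (-2, -4, 0) and AC = (1, 0, 4), so a normal is n = AB × AC = (-16, 8, 4).
Then n·(-6, 0, 4) - 88 = 24.
|n| = √(256 + 64 + 16) = 4√21, so the distance is |24|/(4√21) = 6/√21.

2√21/7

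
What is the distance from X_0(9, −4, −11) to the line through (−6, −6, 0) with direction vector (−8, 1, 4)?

√26

Direction vector d = (−8, 1, 4).
AP = (15, 2, −11); AP·d = -162, |AP|² = 350, |d|² = 81.
distance² = |AP|² − (AP·d)²/|d|² = 350 − 26244/81 = 26, so the distance is √26.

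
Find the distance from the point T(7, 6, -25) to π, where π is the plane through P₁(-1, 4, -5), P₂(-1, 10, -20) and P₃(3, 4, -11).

3√38/19

P₁P₂ = (0, 6, -15) and P₁P₃ = (4, 0, -6), so a normal is n = P₁P₂ × P₁P₃ = (-36, -60, -24).
Then n·(7, 6, -25) - (-84) = 72.
|n| = √(1296 + 3600 + 576) = 12√38, so the distance is |72|/(12√38) = 3√38/19.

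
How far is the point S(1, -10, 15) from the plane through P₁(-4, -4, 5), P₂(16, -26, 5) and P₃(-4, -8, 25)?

1

P₁P₂ = (20, -22, 0) and P₁P₃ = (0, -4, 20), so a normal is n = P₁P₂ × P₁P₃ = (-440, -400, -80).
Then n·(1, -10, 15) - 2960 = -600.
|n| = √(193600 + 160000 + 6400) = 600, so the distance is |-600|/600 = 1.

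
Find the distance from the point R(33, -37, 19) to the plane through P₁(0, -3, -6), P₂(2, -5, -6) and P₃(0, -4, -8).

P₁P₂ = (2, -2, 0) and P₁P₃ = (0, -1, -2), so a normal is n = P₁P₂ × P₁P₃ = (4, 4, -2).
Then n·(33, -37, 19) - 0 = -54.
|n| = √(16 + 16 + 4) = 6, so the distance is |-54|/6 = 9.

9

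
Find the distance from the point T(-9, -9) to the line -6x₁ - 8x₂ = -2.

64/5

d = |(-6)·(-9) + (-8)·(-9) − (-2)| / √(36 + 64) = |128|/10 = 64/5.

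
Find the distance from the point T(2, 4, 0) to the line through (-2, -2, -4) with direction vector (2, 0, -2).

Direction vector d = (2, 0, -2).
AP = (4, 6, 4), and AP × d = (-12, 16, -12).
|AP × d|² = 544 and |d|² = 8, so the distance is √(544/8) = √68 = 2√17.

2√17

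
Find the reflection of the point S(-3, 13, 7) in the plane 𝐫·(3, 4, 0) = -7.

With n = (3, 4, 0), the signed offset is (n·S − (-7))/|n|² = 50/25 = 2.
S' = S − 2t·n = (-3, 13, 7) − 4·(3, 4, 0) = (-15, -3, 7).

(-15, -3, 7)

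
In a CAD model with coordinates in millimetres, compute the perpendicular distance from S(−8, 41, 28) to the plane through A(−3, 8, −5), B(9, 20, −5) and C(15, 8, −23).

5√3/3

AB = (12, 12, 0) and AC = (18, 0, −18), so a normal is n = AB × AC = (−216, 216, −216).
d = |(-216)·(-8) + 216·41 + (-216)·28 − 3456| / √(46656 + 46656 + 46656) = |1080| / (216√3) = 5√3/3.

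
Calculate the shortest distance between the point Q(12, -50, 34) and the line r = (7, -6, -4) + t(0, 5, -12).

√701

Direction vector d = (0, 5, -12).
AP = (5, -44, 38), and AP × d = (338, 60, 25).
|AP × d|² = 118469 and |d|² = 169, so the distance is √(118469/169) = √701.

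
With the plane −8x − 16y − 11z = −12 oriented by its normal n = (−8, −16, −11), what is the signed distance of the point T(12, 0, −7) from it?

-1/3

n·T − (-12) = -7.
|n| = 21, so the signed distance is -7/21 = -1/3.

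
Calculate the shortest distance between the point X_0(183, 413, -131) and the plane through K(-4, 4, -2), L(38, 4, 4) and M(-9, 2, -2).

KL = (42, 0, 6) and KM = (-5, -2, 0), so a normal is n = KL × KM = (12, -30, -84).
Then n·(183, 413, -131) - 0 = 810.
|n| = √(144 + 900 + 7056) = 90, so the distance is |810|/90 = 9.

9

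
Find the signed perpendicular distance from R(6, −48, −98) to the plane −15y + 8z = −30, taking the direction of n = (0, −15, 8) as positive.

n·R − (-30) = -34.
|n| = 17, so the signed distance is -34/17 = -2.

-2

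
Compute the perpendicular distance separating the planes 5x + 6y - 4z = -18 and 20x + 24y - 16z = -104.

Divide the second equation by 4 to match normals: 5x + 6y - 4z = -26.
With common normal n = (5, 6, -4) (|n| = √77), the distance is |(-18) − (-26)|/|n| = 8/√77.

8√77/77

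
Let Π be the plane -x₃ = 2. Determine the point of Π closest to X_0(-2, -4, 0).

The perpendicular from X_0 has direction n = (0, 0, -1): r = (-2, -4, 0) + λ(0, 0, -1).
Substitute into the plane: n·(X_0 + λn) = 2 gives 0 + 1λ = 2, so λ = 2.
Foot = (-2, -4, 0) + 2·(0, 0, -1) = (-2, -4, -2).

(-2, -4, -2)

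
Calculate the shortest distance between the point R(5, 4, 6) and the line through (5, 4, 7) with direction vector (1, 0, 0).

1

Direction vector d = (1, 0, 0).
AP = (0, 0, -1), and AP × d = (0, -1, 0).
|AP × d|² = 1 and |d|² = 1, so the distance is √1 = 1.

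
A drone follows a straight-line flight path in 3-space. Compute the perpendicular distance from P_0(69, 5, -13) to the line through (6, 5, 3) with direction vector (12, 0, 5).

Direction vector d = (12, 0, 5).
AP = (63, 0, -16); AP·d = 676, |AP|² = 4225, |d|² = 169.
distance² = |AP|² − (AP·d)²/|d|² = 4225 − 456976/169 = 1521, so the distance is 39.

39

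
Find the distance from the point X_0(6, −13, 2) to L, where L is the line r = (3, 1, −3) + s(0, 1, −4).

9√2

Direction vector d = (0, 1, −4).
AP = (3, −14, 5), and AP × d = (51, 12, 3).
|AP × d|² = 2754 and |d|² = 17, so the distance is √(2754/17) = √162 = 9√2.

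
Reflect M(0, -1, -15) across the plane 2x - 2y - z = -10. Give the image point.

(-12, 11, -9)

With n = (2, -2, -1), the signed offset is (n·M − (-10))/|n|² = 27/9 = 3.
M' = M − 2t·n = (0, -1, -15) − 6·(2, -2, -1) = (-12, 11, -9).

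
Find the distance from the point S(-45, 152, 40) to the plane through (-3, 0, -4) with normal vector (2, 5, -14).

The plane has equation n·(r − (-3, 0, -4)) = 0, i.e. n·r = 50.
d = |2·(-45) + 5·152 + (-14)·40 − 50| / √(4 + 25 + 196) = |60| / 15 = 4.

4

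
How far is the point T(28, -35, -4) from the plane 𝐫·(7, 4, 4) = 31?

1

n = (7, 4, 4); n·P − 31 = 9; |n| = 9; distance = 9/9 = 1.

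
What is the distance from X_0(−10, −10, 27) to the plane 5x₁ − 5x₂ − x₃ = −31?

4√51/51

n = (5, −5, −1); n·P − (-31) = 4; |n| = √51; distance = 4/√51 = 4√51/51.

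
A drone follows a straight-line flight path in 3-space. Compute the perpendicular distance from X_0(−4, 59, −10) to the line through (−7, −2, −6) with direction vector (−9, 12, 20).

Direction vector d = (−9, 12, 20).
AP = (3, 61, −4); AP·d = 625, |AP|² = 3746, |d|² = 625.
distance² = |AP|² − (AP·d)²/|d|² = 3746 − 390625/625 = 3121, so the distance is √3121.

√3121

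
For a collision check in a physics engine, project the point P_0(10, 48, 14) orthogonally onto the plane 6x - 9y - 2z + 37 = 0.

(28, 21, 8)

n = (6, -9, -2), |n|² = 121, and n·P_0 − (-37) = -363.
t = -363/121 = -3, so the foot is P_0 − t·n = (10, 48, 14) − (-3)·(6, -9, -2) = (28, 21, 8).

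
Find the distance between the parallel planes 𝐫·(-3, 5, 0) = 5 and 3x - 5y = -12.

7√34/34

Divide the second equation by -1 to match normals: -3x + 5y = 12.
With common normal n = (-3, 5, 0) (|n| = √34), the distance is |5 − 12|/|n| = 7/√34.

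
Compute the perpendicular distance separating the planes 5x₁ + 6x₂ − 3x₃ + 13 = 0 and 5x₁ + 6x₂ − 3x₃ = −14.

Both planes have normal n = (5, 6, −3), |n| = √70. Any point on the first plane is at distance |(-14) − (-13)|/|n| = 1/√70 from the second.

√70/70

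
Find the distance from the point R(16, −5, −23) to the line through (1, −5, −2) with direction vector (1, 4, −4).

3√41

Direction vector d = (1, 4, −4).
AP = (15, 0, −21), and AP × d = (84, 39, 60).
|AP × d|² = 12177 and |d|² = 33, so the distance is √(12177/33) = √369 = 3√41.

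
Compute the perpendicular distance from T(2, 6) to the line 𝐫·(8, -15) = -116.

d = |8·2 + (-15)·6 − (-116)| / √(64 + 225) = |42|/17 = 42/17.

42/17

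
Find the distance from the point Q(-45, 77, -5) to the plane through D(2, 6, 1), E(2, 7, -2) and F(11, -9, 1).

DE = (0, 1, -3) and DF = (9, -15, 0), so a normal is n = DE × DF = (-45, -27, -9).
d = |(-45)·(-45) + (-27)·77 + (-9)·(-5) − (-261)| / √(2025 + 729 + 81) = |252| / (9√35) = 28/√35.

4√35/5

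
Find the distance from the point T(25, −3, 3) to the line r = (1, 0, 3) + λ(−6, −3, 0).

6√5

Direction vector d = (−6, −3, 0).
AP = (24, −3, 0), and AP × d = (0, 0, −90).
|AP × d|² = 8100 and |d|² = 45, so the distance is √(8100/45) = √180 = 6√5.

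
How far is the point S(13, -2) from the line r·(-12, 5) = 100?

d = |(-12)·13 + 5·(-2) − 100| / √(144 + 25) = |-266|/13 = 266/13.

266/13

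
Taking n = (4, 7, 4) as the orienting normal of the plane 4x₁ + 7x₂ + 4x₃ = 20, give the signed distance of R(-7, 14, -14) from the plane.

-2/3

n·R − 20 = -6.
|n| = 9, so the signed distance is -6/9 = -2/3.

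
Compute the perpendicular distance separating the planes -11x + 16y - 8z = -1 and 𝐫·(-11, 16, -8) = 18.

19/21

Both planes have normal n = (-11, 16, -8), |n| = 21. Any point on the first plane is at distance |18 − (-1)|/|n| = 19/21 from the second.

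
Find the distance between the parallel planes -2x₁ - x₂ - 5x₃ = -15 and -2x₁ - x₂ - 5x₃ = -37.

Both planes have normal n = (-2, -1, -5), |n| = √30. Any point on the first plane is at distance |(-37) − (-15)|/|n| = 22/√30 = 11√30/15 from the second.

22/√30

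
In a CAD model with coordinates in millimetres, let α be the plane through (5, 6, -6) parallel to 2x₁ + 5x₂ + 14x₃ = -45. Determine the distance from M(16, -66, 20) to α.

26/15

Parallel planes share the normal n = (2, 5, 14); since (5, 6, -6) lies on the plane, its equation is 2x₁ + 5x₂ + 14x₃ = -44.
d = |2·16 + 5·(-66) + 14·20 − (-44)| / √(4 + 25 + 196) = |26| / 15 = 26/15.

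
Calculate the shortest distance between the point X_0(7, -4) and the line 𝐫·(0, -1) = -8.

The normal to the line is n = (0, -1) with |n| = 1.
|n·X_0 − (-8)| = |4 − (-8)| = 12, so the distance is 12/1 = 12.

12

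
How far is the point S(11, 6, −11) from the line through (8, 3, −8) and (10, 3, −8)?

A direction vector is d = (2, 0, 0).
AP = (3, 3, −3), and AP × d = (0, −6, −6).
|AP × d|² = 72 and |d|² = 4, so the distance is √(72/4) = √18 = 3√2.

3√2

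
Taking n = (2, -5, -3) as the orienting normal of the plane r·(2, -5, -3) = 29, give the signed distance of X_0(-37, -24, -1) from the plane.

20/√38

n·X_0 − 29 = 20.
|n| = √38, so the signed distance is 20/√38.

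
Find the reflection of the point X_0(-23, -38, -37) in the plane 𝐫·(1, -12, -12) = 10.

With n = (1, -12, -12), the signed offset is (n·X_0 − 10)/|n|² = 867/289 = 3.
X_0' = X_0 − 2t·n = (-23, -38, -37) − 6·(1, -12, -12) = (-29, 34, 35).

(-29, 34, 35)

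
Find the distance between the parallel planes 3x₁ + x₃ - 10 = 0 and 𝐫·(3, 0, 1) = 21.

11/√10

With common normal n = (3, 0, 1) (|n| = √10), the distance is |10 − 21|/|n| = 11/√10.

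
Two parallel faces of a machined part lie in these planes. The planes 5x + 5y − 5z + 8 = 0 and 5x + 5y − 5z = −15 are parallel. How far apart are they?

Both planes have normal n = (5, 5, −5), |n| = 5√3. Any point on the first plane is at distance |(-15) − (-8)|/|n| = 7/(5√3) = 7√3/15 from the second.

7√3/15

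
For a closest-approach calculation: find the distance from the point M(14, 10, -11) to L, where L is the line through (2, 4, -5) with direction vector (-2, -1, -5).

Direction vector d = (-2, -1, -5).
AP = (12, 6, -6), and AP × d = (-36, 72, 0).
|AP × d|² = 6480 and |d|² = 30, so the distance is √(6480/30) = √216 = 6√6.

6√6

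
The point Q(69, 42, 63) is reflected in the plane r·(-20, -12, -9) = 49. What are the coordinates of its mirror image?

n = (-20, -12, -9), |n|² = 625, n·Q − 49 = -2500, so t = -2500/625 = -4.
Foot F = Q − (-4)·n = (-11, -6, 27); the reflection is 2F − Q = (-91, -54, -9).

(-91, -54, -9)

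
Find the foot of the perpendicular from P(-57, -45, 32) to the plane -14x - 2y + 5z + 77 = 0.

(13, -35, 7)

The perpendicular from P has direction n = (-14, -2, 5): r = (-57, -45, 32) + μ(-14, -2, 5).
Substitute into the plane: n·(P + μn) = -77 gives 1048 + 225μ = -77, so μ = -5.
Foot = (-57, -45, 32) + (-5)·(-14, -2, 5) = (13, -35, 7).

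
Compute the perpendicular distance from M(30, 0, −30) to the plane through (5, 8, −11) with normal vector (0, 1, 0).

The plane has equation n·(r − (5, 8, −11)) = 0, i.e. n·r = 8.
Then n·(30, 0, −30) − 8 = −8.
|n| = √(0 + 1 + 0) = 1, so the distance is |-8|/1 = 8.

8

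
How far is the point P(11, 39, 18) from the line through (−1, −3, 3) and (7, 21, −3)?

6√17

A direction vector is d = (8, 24, −6).
AP = (12, 42, 15), and AP × d = (−612, 192, −48).
|AP × d|² = 413712 and |d|² = 676, so the distance is √(413712/676) = √612 = 6√17.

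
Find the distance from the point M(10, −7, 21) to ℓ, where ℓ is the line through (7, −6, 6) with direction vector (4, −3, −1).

√235

Direction vector d = (4, −3, −1).
AP = (3, −1, 15), and AP × d = (46, 63, −5).
|AP × d|² = 6110 and |d|² = 26, so the distance is √(6110/26) = √235.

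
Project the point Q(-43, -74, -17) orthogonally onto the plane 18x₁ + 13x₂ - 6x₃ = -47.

n = (18, 13, -6), |n|² = 529, and n·Q − (-47) = -1587.
t = -1587/529 = -3, so the foot is Q − t·n = (-43, -74, -17) − (-3)·(18, 13, -6) = (11, -35, -35).

(11, -35, -35)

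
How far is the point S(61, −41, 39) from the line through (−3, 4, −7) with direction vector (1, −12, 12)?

Direction vector d = (1, −12, 12).
AP = (64, −45, 46); AP·d = 1156, |AP|² = 8237, |d|² = 289.
distance² = |AP|² − (AP·d)²/|d|² = 8237 − 1336336/289 = 3613, so the distance is √3613.

√3613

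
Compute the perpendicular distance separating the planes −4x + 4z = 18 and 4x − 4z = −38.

Divide the second equation by -1 to match normals: −4x + 4z = 38.
With common normal n = (−4, 0, 4) (|n| = 4√2), the distance is |18 − 38|/|n| = 20/(4√2) = 5√2/2.

5√2/2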